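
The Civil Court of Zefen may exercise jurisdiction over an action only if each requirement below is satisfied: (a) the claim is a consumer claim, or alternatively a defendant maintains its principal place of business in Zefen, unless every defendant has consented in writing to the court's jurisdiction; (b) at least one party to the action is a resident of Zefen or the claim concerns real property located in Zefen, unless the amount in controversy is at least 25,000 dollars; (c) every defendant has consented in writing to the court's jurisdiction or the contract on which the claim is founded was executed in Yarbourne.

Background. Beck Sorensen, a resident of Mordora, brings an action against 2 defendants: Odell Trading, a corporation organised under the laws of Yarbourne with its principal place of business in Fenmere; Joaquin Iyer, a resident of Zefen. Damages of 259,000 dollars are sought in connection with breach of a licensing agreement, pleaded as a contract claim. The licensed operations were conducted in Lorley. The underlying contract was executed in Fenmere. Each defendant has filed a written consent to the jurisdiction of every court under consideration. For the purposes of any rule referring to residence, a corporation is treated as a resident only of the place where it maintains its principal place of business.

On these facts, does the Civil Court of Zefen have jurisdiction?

The Civil Court of Zefen:
  (a) The claim is a contract claim, not a consumer claim; the corporate defendant(s) have their principal place of business in Fenmere, not Zefen — none of the alternatives is met. But every defendant has filed written consent, and the 'unless' clause therefore excuses the requirement. Condition met.
  (b) Joaquin Iyer resides in Zefen, so one alternative holds. Satisfied.
  (c) Every defendant has filed written consent, so one alternative holds. Condition met.
  → The court has jurisdiction.

Yes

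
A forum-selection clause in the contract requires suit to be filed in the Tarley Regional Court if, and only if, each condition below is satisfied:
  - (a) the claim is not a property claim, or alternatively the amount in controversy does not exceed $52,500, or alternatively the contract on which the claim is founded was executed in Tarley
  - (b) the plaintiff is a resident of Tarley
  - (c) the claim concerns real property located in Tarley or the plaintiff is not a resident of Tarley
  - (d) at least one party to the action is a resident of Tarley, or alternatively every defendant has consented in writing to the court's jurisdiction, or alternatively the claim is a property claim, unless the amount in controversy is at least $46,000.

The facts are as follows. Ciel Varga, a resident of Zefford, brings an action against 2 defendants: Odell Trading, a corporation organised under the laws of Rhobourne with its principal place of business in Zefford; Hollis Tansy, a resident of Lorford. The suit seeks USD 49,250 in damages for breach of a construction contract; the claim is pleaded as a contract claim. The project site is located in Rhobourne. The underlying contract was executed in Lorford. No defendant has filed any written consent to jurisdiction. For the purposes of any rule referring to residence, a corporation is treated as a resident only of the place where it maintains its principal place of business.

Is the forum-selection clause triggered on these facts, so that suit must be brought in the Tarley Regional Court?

The Tarley Regional Court:
  (a) The claim is a contract claim, not a property claim, which satisfies one of the alternatives. Met.
  (b) The plaintiff resides in Zefford, not Tarley. Fails.
  (c) The plaintiff resides in Zefford, which is not Tarley, which satisfies one of the alternatives. Satisfied.
  (d) No party resides in Tarley; no such written consent has been filed; the claim is a contract claim, not a property claim — no alternative holds. But the amount in controversy is $49,250, which meets the USD 46,000 floor, and the 'unless' clause therefore excuses the requirement. Satisfied.
  → Forum clause is not triggered.

No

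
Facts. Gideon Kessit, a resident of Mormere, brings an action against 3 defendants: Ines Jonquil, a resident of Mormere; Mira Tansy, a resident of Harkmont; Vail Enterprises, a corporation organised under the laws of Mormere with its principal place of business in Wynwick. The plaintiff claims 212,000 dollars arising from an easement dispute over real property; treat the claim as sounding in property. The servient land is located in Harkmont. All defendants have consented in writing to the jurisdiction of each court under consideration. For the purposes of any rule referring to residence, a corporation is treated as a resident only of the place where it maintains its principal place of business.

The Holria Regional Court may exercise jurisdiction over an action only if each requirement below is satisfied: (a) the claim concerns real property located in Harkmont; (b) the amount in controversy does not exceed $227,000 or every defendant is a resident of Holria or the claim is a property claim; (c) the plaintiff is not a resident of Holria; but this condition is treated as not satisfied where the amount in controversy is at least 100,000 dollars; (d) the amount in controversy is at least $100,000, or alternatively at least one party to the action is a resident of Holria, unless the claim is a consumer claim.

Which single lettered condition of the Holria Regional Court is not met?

The Holria Regional Court:
  (a) The property lies in Harkmont. Met.
  (b) The amount in controversy is USD 212,000, within the $227,000 ceiling, so this disjunct is met. Met.
  (c) The plaintiff resides in Mormere, which is not Holria. But the carve-out bites: the amount in controversy is USD 212,000, which meets the $100,000 floor. Condition not met.
  (d) The amount in controversy is 212,000 dollars, which meets the $100,000 floor, so this disjunct is met. Satisfied.
Only condition (c) fails.

(c)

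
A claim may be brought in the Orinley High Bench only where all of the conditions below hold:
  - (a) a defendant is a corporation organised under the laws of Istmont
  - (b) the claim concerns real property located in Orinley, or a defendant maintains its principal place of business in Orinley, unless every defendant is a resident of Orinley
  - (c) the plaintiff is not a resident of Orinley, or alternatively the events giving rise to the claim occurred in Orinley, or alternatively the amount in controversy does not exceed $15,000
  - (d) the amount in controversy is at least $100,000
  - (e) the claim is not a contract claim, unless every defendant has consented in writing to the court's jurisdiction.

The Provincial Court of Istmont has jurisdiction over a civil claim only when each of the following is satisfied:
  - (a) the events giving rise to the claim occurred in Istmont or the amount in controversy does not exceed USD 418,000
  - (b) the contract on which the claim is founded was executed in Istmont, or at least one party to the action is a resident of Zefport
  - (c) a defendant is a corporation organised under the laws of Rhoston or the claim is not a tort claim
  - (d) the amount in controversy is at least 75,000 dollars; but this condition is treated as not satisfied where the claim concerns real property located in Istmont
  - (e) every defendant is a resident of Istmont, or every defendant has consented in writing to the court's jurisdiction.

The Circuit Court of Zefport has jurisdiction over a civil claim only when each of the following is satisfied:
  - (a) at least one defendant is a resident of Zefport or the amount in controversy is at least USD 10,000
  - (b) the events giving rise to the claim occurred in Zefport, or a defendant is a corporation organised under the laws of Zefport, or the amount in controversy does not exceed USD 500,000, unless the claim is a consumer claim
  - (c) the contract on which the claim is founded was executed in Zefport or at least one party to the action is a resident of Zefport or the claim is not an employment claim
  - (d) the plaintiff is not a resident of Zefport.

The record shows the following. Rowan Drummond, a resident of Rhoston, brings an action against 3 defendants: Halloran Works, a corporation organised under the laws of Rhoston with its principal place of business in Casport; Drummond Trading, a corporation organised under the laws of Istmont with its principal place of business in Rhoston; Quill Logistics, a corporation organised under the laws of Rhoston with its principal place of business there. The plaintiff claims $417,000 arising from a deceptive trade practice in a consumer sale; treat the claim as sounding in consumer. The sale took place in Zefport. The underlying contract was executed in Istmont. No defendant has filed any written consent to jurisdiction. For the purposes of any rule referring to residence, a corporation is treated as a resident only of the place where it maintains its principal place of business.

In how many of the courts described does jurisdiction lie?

The Orinley High Bench:
  (a) Drummond Trading is organised under the laws of Istmont. Satisfied.
  (b) The claim does not concern real property; the corporate defendant(s) have their principal place of business in Casport, Rhoston, not Orinley — none of the alternatives is met. And the defendants reside as follows — Halloran Works in Casport, Drummond Trading in Rhoston, Quill Logistics in Rhoston — not all in Orinley, so the proviso does not save it. Fails.
  (c) The plaintiff resides in Rhoston, which is not Orinley, so one alternative holds. Met.
  (d) The amount in controversy is USD 417,000, which meets the 100,000 dollars floor. Satisfied.
  (e) The claim is a consumer claim, not a contract claim. Met.
  → The court lacks jurisdiction.
The Provincial Court of Istmont:
  (a) The amount in controversy is USD 417,000, within the $418,000 ceiling, so one alternative holds. Condition met.
  (b) The contract was executed in Istmont, so one alternative holds. Satisfied.
  (c) Halloran Works is organised under the laws of Rhoston, so one alternative holds. Met.
  (d) The amount in controversy is 417,000 dollars, which meets the USD 75,000 floor. And the carve-out is inapplicable — the claim does not concern real property. Condition met.
  (e) The defendants reside as follows — Halloran Works in Casport, Drummond Trading in Rhoston, Quill Logistics in Rhoston — not all in Istmont; no such written consent has been filed — no alternative holds. Fails.
  → At least one condition fails; no jurisdiction.
The Circuit Court of Zefport:
  (a) The amount in controversy is $417,000, which meets the USD 10,000 floor, so one alternative holds. Satisfied.
  (b) The operative events occurred in Zefport, so this disjunct is met. Met.
  (c) The claim is a consumer claim, not an employment claim, so one alternative holds. Condition met.
  (d) The plaintiff resides in Rhoston, which is not Zefport. Met.
  → The court has jurisdiction.
Courts with jurisdiction: the Circuit Court of Zefport — 1 in total.

1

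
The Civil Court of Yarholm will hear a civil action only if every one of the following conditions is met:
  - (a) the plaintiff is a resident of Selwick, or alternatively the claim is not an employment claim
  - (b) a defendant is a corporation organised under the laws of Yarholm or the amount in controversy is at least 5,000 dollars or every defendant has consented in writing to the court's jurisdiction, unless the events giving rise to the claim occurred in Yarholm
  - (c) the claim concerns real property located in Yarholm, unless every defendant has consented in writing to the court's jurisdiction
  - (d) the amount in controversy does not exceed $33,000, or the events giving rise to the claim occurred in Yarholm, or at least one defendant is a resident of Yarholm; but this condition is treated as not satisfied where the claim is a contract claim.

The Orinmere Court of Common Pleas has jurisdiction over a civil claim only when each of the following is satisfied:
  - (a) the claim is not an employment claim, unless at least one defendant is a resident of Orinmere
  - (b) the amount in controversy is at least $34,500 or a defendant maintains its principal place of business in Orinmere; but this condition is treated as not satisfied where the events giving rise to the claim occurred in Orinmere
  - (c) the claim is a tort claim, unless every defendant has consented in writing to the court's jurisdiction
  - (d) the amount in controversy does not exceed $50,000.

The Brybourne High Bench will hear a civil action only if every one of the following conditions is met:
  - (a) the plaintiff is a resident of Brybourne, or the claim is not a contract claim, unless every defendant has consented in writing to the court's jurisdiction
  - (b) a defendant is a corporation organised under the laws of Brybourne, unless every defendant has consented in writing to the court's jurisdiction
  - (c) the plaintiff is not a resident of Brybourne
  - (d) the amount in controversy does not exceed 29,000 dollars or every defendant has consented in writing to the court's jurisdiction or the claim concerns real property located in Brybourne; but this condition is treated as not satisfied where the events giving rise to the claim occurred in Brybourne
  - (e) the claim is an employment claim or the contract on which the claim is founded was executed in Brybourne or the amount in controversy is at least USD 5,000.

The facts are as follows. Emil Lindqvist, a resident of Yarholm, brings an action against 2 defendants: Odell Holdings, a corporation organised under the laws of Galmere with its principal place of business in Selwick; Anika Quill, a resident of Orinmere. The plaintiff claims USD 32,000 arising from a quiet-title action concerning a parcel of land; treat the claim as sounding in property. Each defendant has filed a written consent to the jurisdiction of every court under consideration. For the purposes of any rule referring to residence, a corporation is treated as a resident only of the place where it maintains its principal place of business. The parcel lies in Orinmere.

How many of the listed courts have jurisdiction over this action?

2

The Civil Court of Yarholm:
  (a) The claim is a property claim, not an employment claim, which satisfies one of the alternatives. Satisfied.
  (b) The amount in controversy is $32,000, which meets the $5,000 floor, so one alternative holds. Condition met.
  (c) The property lies in Orinmere, not Yarholm. But every defendant has filed written consent, and the 'unless' clause therefore excuses the requirement. Satisfied.
  (d) The amount in controversy is 32,000 dollars, within the $33,000 ceiling — that alternative is enough. The exception is not triggered, since the claim is a property claim, not a contract claim. Satisfied.
  → The court has jurisdiction.
The Orinmere Court of Common Pleas:
  (a) The claim is a property claim, not an employment claim. Satisfied.
  (b) The amount in controversy is USD 32,000, below the 34,500 dollars floor; the corporate defendant(s) have their principal place of business in Selwick, not Orinmere — no alternative holds. Fails.
  (c) The claim is a property claim, not a tort claim. But every defendant has filed written consent, and the 'unless' clause therefore excuses the requirement. Satisfied.
  (d) The amount in controversy is USD 32,000, within the USD 50,000 ceiling. Met.
  → Not every requirement is met — no jurisdiction.
The Brybourne High Bench:
  (a) The claim is a property claim, not a contract claim, so this disjunct is met. Satisfied.
  (b) The corporate defendant(s) are organised in Galmere, not Brybourne. But every defendant has filed written consent, and the 'unless' clause therefore excuses the requirement. Satisfied.
  (c) The plaintiff resides in Yarholm, which is not Brybourne. Met.
  (d) Every defendant has filed written consent — that alternative is enough. The exception is not triggered, since the operative events occurred in Orinmere, not Brybourne. Met.
  (e) The amount in controversy is 32,000 dollars, which meets the USD 5,000 floor, which satisfies one of the alternatives. Met.
  → Jurisdiction lies.
Courts with jurisdiction: the Civil Court of Yarholm, the Brybourne High Bench — 2 in total.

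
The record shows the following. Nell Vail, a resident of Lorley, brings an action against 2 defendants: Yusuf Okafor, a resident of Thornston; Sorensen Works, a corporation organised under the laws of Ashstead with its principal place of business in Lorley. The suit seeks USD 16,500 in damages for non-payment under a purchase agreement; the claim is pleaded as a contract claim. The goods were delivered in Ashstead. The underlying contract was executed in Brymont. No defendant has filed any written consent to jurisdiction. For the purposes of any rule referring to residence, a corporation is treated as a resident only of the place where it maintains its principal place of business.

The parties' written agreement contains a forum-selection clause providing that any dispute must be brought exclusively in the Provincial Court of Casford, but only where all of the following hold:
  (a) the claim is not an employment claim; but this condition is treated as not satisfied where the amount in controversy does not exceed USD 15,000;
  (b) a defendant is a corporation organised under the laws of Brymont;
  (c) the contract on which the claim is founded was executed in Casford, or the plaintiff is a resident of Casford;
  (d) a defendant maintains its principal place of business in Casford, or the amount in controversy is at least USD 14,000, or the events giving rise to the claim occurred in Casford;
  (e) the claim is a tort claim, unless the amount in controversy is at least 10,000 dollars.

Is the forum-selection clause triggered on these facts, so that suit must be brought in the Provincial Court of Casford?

The Provincial Court of Casford:
  (a) The claim is a contract claim, not an employment claim. The exception is not triggered, since the amount in controversy is $16,500, above the 15,000 dollars ceiling. Satisfied.
  (b) The corporate defendant(s) are organised in Ashstead, not Brymont. Not met.
  (c) The contract was executed in Brymont, not Casford; the plaintiff resides in Lorley, not Casford — every alternative fails. Not satisfied.
  (d) The amount in controversy is $16,500, which meets the 14,000 dollars floor, which satisfies one of the alternatives. Met.
  (e) The claim is a contract claim, not a tort claim. The proviso rescues it, though: the amount in controversy is USD 16,500, which meets the $10,000 floor. Satisfied.
  → Forum clause is not triggered.

No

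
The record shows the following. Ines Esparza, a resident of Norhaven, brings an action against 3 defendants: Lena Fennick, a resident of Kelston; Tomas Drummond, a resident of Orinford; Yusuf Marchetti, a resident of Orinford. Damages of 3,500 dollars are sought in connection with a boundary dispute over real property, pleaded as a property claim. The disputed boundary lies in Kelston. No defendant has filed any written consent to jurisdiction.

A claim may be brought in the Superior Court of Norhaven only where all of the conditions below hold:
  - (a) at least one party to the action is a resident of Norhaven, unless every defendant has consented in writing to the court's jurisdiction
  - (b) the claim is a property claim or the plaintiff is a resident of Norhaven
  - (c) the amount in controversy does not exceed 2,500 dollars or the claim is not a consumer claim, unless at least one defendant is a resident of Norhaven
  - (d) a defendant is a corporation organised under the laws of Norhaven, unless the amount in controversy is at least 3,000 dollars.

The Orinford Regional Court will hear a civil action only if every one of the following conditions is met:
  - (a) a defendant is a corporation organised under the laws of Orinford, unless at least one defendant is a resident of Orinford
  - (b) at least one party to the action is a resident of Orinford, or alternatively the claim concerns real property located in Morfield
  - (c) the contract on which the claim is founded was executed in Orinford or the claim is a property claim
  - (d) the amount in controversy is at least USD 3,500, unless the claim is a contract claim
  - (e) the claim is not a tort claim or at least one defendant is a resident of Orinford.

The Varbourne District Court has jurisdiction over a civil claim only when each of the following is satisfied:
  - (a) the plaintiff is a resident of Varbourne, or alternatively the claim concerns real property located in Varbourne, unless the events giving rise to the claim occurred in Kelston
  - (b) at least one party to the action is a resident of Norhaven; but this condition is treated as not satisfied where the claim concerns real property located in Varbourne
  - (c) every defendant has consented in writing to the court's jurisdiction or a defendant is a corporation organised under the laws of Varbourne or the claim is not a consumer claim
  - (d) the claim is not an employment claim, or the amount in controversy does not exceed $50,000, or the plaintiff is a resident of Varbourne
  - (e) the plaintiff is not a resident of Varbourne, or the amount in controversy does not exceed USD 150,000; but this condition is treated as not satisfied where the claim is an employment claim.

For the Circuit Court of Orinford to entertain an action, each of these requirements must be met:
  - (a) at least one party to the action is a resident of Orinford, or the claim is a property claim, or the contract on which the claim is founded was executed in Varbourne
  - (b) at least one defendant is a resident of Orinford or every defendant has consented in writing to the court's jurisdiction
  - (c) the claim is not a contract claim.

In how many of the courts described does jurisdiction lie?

The Superior Court of Norhaven:
  (a) Ines Esparza resides in Norhaven. Satisfied.
  (b) The claim is a property claim — that alternative is enough. Condition met.
  (c) The claim is a property claim, not a consumer claim, so this disjunct is met. Satisfied.
  (d) No defendant is a corporation. However, the amount in controversy is USD 3,500, which meets the 3,000 dollars floor, so the 'unless' proviso supplies this condition. Satisfied.
  → All conditions met; jurisdiction exists.
The Orinford Regional Court:
  (a) No defendant is a corporation. The proviso rescues it, though: Tomas Drummond resides in Orinford. Met.
  (b) Tomas Drummond resides in Orinford, so this disjunct is met. Condition met.
  (c) The claim is a property claim — that alternative is enough. Met.
  (d) The amount in controversy is USD 3,500, which meets the USD 3,500 floor. Condition met.
  (e) The claim is a property claim, not a tort claim, so one alternative holds. Met.
  → All conditions met; jurisdiction exists.
The Varbourne District Court:
  (a) The plaintiff resides in Norhaven, not Varbourne; the property lies in Kelston, not Varbourne — none of the alternatives is met. However, the operative events occurred in Kelston, so the 'unless' proviso supplies this condition. Satisfied.
  (b) Ines Esparza resides in Norhaven. The exception is not triggered, since the property lies in Kelston, not Varbourne. Met.
  (c) The claim is a property claim, not a consumer claim — that alternative is enough. Satisfied.
  (d) The claim is a property claim, not an employment claim — that alternative is enough. Met.
  (e) The plaintiff resides in Norhaven, which is not Varbourne — that alternative is enough. And the carve-out is inapplicable — the claim is a property claim, not an employment claim. Met.
  → The court has jurisdiction.
The Circuit Court of Orinford:
  (a) Tomas Drummond resides in Orinford, so one alternative holds. Condition met.
  (b) Tomas Drummond resides in Orinford, so one alternative holds. Met.
  (c) The claim is a property claim, not a contract claim. Met.
  → All conditions met; jurisdiction exists.
Courts with jurisdiction: the Superior Court of Norhaven, the Orinford Regional Court, the Varbourne District Court, the Circuit Court of Orinford — 4 in total.

4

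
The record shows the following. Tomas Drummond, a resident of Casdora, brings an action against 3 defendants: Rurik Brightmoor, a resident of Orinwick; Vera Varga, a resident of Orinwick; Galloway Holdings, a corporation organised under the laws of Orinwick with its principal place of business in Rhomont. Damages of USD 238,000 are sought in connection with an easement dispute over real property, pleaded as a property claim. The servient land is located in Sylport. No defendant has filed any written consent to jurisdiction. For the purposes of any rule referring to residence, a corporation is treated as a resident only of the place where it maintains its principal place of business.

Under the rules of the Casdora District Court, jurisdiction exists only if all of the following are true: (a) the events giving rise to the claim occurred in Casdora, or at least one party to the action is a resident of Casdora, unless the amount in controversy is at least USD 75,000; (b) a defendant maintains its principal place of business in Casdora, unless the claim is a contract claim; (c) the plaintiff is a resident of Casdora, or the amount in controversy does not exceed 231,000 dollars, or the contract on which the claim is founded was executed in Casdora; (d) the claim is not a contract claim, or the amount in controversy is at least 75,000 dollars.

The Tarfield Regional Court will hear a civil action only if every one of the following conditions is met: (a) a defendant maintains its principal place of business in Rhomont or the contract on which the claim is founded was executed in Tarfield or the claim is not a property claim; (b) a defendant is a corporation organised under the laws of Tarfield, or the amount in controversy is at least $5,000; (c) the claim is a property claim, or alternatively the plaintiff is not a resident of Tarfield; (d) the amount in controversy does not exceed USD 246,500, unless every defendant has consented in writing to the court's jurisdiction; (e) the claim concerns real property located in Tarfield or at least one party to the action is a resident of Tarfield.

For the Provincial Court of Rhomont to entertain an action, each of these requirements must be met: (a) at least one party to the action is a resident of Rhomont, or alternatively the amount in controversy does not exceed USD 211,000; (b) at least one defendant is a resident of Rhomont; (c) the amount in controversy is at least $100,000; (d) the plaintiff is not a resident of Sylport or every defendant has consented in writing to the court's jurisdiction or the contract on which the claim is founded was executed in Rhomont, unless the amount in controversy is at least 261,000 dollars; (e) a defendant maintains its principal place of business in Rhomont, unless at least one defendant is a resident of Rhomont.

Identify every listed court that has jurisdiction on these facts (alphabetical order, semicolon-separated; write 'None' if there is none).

The Casdora District Court:
  (a) Tomas Drummond resides in Casdora — that alternative is enough. Satisfied.
  (b) The corporate defendant(s) have their principal place of business in Rhomont, not Casdora. And the claim is a property claim, not a contract claim, so the proviso does not save it. Not met.
  (c) The plaintiff resides in Casdora, so this disjunct is met. Met.
  (d) The claim is a property claim, not a contract claim, which satisfies one of the alternatives. Met.
  → No jurisdiction.
The Tarfield Regional Court:
  (a) Galloway Holdings has its principal place of business in Rhomont — that alternative is enough. Condition met.
  (b) The amount in controversy is 238,000 dollars, which meets the 5,000 dollars floor, so this disjunct is met. Condition met.
  (c) The claim is a property claim, so one alternative holds. Met.
  (d) The amount in controversy is $238,000, within the $246,500 ceiling. Condition met.
  (e) The property lies in Sylport, not Tarfield; no party resides in Tarfield — no alternative holds. Fails.
  → The court lacks jurisdiction.
The Provincial Court of Rhomont:
  (a) Galloway Holdings resides in Rhomont, which satisfies one of the alternatives. Satisfied.
  (b) Galloway Holdings resides in Rhomont. Condition met.
  (c) The amount in controversy is USD 238,000, which meets the $100,000 floor. Satisfied.
  (d) The plaintiff resides in Casdora, which is not Sylport — that alternative is enough. Satisfied.
  (e) Galloway Holdings has its principal place of business in Rhomont. Satisfied.
  → The court has jurisdiction.

the Provincial Court of Rhomont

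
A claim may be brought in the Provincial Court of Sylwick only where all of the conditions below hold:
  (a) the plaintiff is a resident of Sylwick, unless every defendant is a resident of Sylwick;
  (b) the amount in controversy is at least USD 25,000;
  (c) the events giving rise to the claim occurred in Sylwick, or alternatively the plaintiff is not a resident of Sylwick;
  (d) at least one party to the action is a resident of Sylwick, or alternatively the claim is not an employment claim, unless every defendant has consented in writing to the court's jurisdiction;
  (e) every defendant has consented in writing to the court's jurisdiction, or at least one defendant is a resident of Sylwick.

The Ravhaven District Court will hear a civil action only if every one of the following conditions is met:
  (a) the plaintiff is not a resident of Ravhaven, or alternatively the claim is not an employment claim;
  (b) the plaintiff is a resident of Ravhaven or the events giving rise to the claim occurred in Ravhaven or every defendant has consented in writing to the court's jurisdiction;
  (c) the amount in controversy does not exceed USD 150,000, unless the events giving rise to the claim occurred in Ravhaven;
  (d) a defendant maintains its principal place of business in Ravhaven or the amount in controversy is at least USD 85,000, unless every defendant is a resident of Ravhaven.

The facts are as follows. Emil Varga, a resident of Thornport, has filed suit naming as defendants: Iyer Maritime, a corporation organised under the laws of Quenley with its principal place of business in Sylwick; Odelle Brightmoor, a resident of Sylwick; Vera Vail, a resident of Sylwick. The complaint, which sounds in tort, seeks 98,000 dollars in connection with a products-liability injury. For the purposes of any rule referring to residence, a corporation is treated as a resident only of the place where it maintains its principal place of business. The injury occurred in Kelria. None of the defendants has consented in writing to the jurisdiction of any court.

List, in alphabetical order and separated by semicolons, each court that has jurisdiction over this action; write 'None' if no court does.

the Provincial Court of Sylwick

The Provincial Court of Sylwick:
  (a) The plaintiff resides in Thornport, not Sylwick. However, the defendants reside as follows — Iyer Maritime in Sylwick, Odelle Brightmoor in Sylwick, Vera Vail in Sylwick — all in Sylwick, so the 'unless' proviso supplies this condition. Met.
  (b) The amount in controversy is 98,000 dollars, which meets the $25,000 floor. Met.
  (c) The plaintiff resides in Thornport, which is not Sylwick, so this disjunct is met. Condition met.
  (d) Iyer Maritime resides in Sylwick — that alternative is enough. Satisfied.
  (e) Iyer Maritime resides in Sylwick, so one alternative holds. Satisfied.
  → All conditions met; jurisdiction exists.
The Ravhaven District Court:
  (a) The plaintiff resides in Thornport, which is not Ravhaven, so one alternative holds. Condition met.
  (b) The plaintiff resides in Thornport, not Ravhaven; the operative events occurred in Kelria, not Ravhaven; no such written consent has been filed — no alternative holds. Fails.
  (c) The amount in controversy is 98,000 dollars, within the $150,000 ceiling. Met.
  (d) The amount in controversy is $98,000, which meets the USD 85,000 floor, which satisfies one of the alternatives. Condition met.
  → No jurisdiction.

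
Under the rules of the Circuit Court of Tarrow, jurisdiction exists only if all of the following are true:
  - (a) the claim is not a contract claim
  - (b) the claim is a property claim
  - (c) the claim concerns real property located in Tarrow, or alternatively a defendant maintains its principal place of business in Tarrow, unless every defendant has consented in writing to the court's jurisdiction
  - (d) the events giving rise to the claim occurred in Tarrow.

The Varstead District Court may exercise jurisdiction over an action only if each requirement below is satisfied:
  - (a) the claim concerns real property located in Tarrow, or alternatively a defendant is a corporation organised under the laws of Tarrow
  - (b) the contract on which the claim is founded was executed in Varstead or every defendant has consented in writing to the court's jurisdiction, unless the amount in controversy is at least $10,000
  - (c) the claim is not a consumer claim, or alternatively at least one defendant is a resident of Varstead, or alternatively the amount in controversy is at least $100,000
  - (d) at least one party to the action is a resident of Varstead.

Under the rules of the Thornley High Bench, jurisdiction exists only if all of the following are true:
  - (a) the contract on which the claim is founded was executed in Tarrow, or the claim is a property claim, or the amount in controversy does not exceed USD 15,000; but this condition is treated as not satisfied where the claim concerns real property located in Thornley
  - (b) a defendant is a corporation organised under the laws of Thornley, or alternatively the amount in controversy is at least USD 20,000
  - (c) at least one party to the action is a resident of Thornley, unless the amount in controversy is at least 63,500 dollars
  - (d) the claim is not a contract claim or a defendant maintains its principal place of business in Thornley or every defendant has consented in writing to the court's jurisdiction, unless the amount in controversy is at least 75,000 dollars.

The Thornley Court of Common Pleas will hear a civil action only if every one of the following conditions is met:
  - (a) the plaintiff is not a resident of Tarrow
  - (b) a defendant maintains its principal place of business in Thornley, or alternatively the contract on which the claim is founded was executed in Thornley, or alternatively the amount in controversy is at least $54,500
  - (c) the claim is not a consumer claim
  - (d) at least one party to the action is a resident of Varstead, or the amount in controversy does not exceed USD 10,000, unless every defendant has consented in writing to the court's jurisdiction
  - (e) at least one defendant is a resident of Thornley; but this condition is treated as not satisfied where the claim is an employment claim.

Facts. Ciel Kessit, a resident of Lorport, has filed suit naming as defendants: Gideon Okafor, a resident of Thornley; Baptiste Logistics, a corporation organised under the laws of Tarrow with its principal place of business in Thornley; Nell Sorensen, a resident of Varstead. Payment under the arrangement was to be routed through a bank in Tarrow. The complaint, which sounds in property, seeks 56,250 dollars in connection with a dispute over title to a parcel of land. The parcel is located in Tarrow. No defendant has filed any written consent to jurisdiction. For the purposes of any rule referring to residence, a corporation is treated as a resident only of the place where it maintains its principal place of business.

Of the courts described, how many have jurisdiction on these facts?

4

The Circuit Court of Tarrow:
  (a) The claim is a property claim, not a contract claim. Met.
  (b) The claim is a property claim. Met.
  (c) The property lies in Tarrow, so one alternative holds. Condition met.
  (d) The operative events occurred in Tarrow. Met.
  → All conditions met; jurisdiction exists.
The Varstead District Court:
  (a) The property lies in Tarrow, which satisfies one of the alternatives. Satisfied.
  (b) No contract (and hence no place of execution) is alleged; no such written consent has been filed — every alternative fails. The proviso rescues it, though: the amount in controversy is 56,250 dollars, which meets the $10,000 floor. Condition met.
  (c) The claim is a property claim, not a consumer claim, which satisfies one of the alternatives. Satisfied.
  (d) Nell Sorensen resides in Varstead. Satisfied.
  → Jurisdiction lies.
The Thornley High Bench:
  (a) The claim is a property claim, so this disjunct is met. The carve-out does not apply: the property lies in Tarrow, not Thornley. Condition met.
  (b) The amount in controversy is $56,250, which meets the $20,000 floor — that alternative is enough. Met.
  (c) Gideon Okafor resides in Thornley. Condition met.
  (d) The claim is a property claim, not a contract claim, which satisfies one of the alternatives. Met.
  → Jurisdiction lies.
The Thornley Court of Common Pleas:
  (a) The plaintiff resides in Lorport, which is not Tarrow. Met.
  (b) Baptiste Logistics has its principal place of business in Thornley, so this disjunct is met. Condition met.
  (c) The claim is a property claim, not a consumer claim. Met.
  (d) Nell Sorensen resides in Varstead, so this disjunct is met. Condition met.
  (e) Gideon Okafor resides in Thornley. The exception is not triggered, since the claim is a property claim, not an employment claim. Condition met.
  → Jurisdiction lies.
Courts with jurisdiction: the Circuit Court of Tarrow, the Varstead District Court, the Thornley High Bench, the Thornley Court of Common Pleas — 4 in total.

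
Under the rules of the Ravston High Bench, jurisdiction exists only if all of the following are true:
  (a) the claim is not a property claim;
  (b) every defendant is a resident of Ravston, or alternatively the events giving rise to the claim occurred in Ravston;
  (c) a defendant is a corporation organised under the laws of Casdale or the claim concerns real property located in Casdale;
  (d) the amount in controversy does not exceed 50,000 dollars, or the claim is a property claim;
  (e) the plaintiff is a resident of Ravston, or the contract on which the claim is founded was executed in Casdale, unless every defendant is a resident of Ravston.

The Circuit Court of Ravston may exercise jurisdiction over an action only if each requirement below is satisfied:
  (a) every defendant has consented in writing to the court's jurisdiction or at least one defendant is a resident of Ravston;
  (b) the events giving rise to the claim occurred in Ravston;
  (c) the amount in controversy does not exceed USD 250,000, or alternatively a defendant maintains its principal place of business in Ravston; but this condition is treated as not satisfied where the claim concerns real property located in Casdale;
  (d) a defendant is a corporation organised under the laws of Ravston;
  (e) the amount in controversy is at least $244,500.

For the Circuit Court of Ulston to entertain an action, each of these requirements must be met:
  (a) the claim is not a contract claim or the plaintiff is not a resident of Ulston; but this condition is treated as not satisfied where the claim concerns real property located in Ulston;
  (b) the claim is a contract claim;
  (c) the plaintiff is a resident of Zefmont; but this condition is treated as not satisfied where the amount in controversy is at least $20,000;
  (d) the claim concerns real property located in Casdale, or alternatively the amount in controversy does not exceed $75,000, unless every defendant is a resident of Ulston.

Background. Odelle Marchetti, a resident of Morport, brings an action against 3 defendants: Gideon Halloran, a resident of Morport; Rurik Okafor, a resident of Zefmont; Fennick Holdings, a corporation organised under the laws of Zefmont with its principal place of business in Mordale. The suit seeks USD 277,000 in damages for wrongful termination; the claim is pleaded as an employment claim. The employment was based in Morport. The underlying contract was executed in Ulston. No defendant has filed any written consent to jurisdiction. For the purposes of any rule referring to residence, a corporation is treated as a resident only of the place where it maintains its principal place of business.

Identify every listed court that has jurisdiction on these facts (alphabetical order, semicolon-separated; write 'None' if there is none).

None

The Ravston High Bench:
  (a) The claim is an employment claim, not a property claim. Satisfied.
  (b) The defendants reside as follows — Gideon Halloran in Morport, Rurik Okafor in Zefmont, Fennick Holdings in Mordale — not all in Ravston; the operative events occurred in Morport, not Ravston — no alternative holds. Fails.
  (c) The corporate defendant(s) are organised in Zefmont, not Casdale; the claim does not concern real property — none of the alternatives is met. Condition not met.
  (d) The amount in controversy is USD 277,000, above the $50,000 ceiling; the claim is an employment claim, not a property claim — none of the alternatives is met. Condition not met.
  (e) The plaintiff resides in Morport, not Ravston; the contract was executed in Ulston, not Casdale — none of the alternatives is met. And the defendants reside as follows — Gideon Halloran in Morport, Rurik Okafor in Zefmont, Fennick Holdings in Mordale — not all in Ravston, so the proviso does not save it. Fails.
  → The court lacks jurisdiction.
The Circuit Court of Ravston:
  (a) No such written consent has been filed; no defendant resides in Ravston (they reside in Morport, Zefmont, Mordale) — no alternative holds. Not met.
  (b) The operative events occurred in Morport, not Ravston. Not satisfied.
  (c) The amount in controversy is USD 277,000, above the 250,000 dollars ceiling; the corporate defendant(s) have their principal place of business in Mordale, not Ravston — every alternative fails. Condition not met.
  (d) The corporate defendant(s) are organised in Zefmont, not Ravston. Fails.
  (e) The amount in controversy is USD 277,000, which meets the 244,500 dollars floor. Condition met.
  → The court lacks jurisdiction.
The Circuit Court of Ulston:
  (a) The claim is an employment claim, not a contract claim, so this disjunct is met. The exception is not triggered, since the claim does not concern real property. Met.
  (b) The claim is an employment claim, not a contract claim. Not met.
  (c) The plaintiff resides in Morport, not Zefmont. Condition not met.
  (d) The claim does not concern real property; the amount in controversy is USD 277,000, above the USD 75,000 ceiling — no alternative holds. The proviso offers no rescue either, since the defendants reside as follows — Gideon Halloran in Morport, Rurik Okafor in Zefmont, Fennick Holdings in Mordale — not all in Ulston. Not met.
  → Not every requirement is met — no jurisdiction.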